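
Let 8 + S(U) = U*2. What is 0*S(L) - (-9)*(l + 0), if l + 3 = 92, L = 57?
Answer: 801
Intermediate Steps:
l = 89 (l = -3 + 92 = 89)
S(U) = -8 + 2*U (S(U) = -8 + U*2 = -8 + 2*U)
0*S(L) - (-9)*(l + 0) = 0*(-8 + 2*57) - (-9)*(89 + 0) = 0*(-8 + 114) - (-9)*89 = 0*106 - 1*(-801) = 0 + 801 = 801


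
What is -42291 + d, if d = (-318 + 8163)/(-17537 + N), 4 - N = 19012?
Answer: -309106488/7309 ≈ -42291.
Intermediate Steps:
N = -19008 (N = 4 - 1*19012 = 4 - 19012 = -19008)
d = -1569/7309 (d = (-318 + 8163)/(-17537 - 19008) = 7845/(-36545) = 7845*(-1/36545) = -1569/7309 ≈ -0.21467)
-42291 + d = -42291 - 1569/7309 = -309106488/7309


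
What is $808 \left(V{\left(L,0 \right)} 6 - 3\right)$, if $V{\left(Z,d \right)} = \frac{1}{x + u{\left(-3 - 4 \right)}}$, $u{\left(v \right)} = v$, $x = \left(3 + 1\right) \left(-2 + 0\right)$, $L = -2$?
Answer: $- \frac{13736}{5} \approx -2747.2$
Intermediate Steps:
$x = -8$ ($x = 4 \left(-2\right) = -8$)
$V{\left(Z,d \right)} = - \frac{1}{15}$ ($V{\left(Z,d \right)} = \frac{1}{-8 - 7} = \frac{1}{-15} = - \frac{1}{15}$)
$808 \left(V{\left(L,0 \right)} 6 - 3\right) = 808 \left(\left(- \frac{1}{15}\right) 6 - 3\right) = 808 \left(- \frac{2}{5} - 3\right) = 808 \left(- \frac{17}{5}\right) = - \frac{13736}{5}$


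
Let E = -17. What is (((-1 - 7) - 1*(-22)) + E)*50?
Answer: -150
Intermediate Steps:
(((-1 - 7) - 1*(-22)) + E)*50 = (((-1 - 7) - 1*(-22)) - 17)*50 = ((-8 + 22) - 17)*50 = (14 - 17)*50 = -3*50 = -150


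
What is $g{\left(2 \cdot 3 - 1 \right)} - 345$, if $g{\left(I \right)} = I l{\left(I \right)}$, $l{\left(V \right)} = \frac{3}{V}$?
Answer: $-342$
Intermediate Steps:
$g{\left(I \right)} = 3$ ($g{\left(I \right)} = I \frac{3}{I} = 3$)
$g{\left(2 \cdot 3 - 1 \right)} - 345 = 3 - 345 = -342$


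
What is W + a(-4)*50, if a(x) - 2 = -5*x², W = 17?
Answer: -3883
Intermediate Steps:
a(x) = 2 - 5*x²
W + a(-4)*50 = 17 + (2 - 5*(-4)²)*50 = 17 + (2 - 5*16)*50 = 17 + (2 - 80)*50 = 17 - 78*50 = 17 - 3900 = -3883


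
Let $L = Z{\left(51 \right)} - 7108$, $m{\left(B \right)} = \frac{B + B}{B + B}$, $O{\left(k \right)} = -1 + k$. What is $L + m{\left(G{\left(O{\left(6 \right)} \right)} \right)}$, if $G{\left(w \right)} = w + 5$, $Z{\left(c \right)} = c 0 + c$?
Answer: $-7056$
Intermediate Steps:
$Z{\left(c \right)} = c$ ($Z{\left(c \right)} = 0 + c = c$)
$G{\left(w \right)} = 5 + w$
$m{\left(B \right)} = 1$ ($m{\left(B \right)} = \frac{2 B}{2 B} = 2 B \frac{1}{2 B} = 1$)
$L = -7057$ ($L = 51 - 7108 = -7057$)
$L + m{\left(G{\left(O{\left(6 \right)} \right)} \right)} = -7057 + 1 = -7056$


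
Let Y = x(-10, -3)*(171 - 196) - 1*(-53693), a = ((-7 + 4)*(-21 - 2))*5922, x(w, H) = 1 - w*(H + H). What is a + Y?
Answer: 463786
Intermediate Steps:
x(w, H) = 1 - 2*H*w (x(w, H) = 1 - w*2*H = 1 - 2*H*w)
a = 408618 (a = -3*(-23)*5922 = 69*5922 = 408618)
Y = 55168 (Y = (1 - 2*(-3)*(-10))*(171 - 196) - 1*(-53693) = (1 - 60)*(-25) + 53693 = -59*(-25) + 53693 = 1475 + 53693 = 55168)
a + Y = 408618 + 55168 = 463786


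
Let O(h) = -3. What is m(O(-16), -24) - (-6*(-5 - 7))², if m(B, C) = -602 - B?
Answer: -5783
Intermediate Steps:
m(O(-16), -24) - (-6*(-5 - 7))² = (-602 - 1*(-3)) - (-6*(-5 - 7))² = (-602 + 3) - (-6*(-12))² = -599 - 1*72² = -599 - 1*5184 = -599 - 5184 = -5783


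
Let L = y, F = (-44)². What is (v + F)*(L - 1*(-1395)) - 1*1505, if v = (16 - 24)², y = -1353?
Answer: 82495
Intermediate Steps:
F = 1936
v = 64 (v = (-8)² = 64)
L = -1353
(v + F)*(L - 1*(-1395)) - 1*1505 = (64 + 1936)*(-1353 - 1*(-1395)) - 1*1505 = 2000*(-1353 + 1395) - 1505 = 2000*42 - 1505 = 84000 - 1505 = 82495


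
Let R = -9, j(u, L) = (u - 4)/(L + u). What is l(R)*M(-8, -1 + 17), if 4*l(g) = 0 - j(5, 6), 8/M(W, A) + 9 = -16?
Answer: 2/275 ≈ 0.0072727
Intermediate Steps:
M(W, A) = -8/25 (M(W, A) = 8/(-9 - 16) = 8/(-25) = 8*(-1/25) = -8/25)
j(u, L) = (-4 + u)/(L + u)
l(g) = -1/44 (l(g) = (0 - (-4 + 5)/(6 + 5))/4 = (0 - 1/11)/4 = (1/4)*(-1/11) = -1/44)
l(R)*M(-8, -1 + 17) = -1/44*(-8/25) = 2/275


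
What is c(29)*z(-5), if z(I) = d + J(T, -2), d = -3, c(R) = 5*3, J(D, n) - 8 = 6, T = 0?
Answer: 165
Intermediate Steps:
J(D, n) = 14 (J(D, n) = 8 + 6 = 14)
c(R) = 15
z(I) = 11 (z(I) = -3 + 14 = 11)
c(29)*z(-5) = 15*11 = 165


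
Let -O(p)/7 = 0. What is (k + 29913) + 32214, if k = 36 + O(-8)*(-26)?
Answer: 62163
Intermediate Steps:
O(p) = 0 (O(p) = -7*0 = 0)
k = 36 (k = 36 + 0*(-26) = 36 + 0 = 36)
(k + 29913) + 32214 = (36 + 29913) + 32214 = 29949 + 32214 = 62163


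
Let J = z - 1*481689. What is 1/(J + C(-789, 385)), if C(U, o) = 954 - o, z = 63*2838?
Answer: -1/302326 ≈ -3.3077e-6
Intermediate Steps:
z = 178794
J = -302895 (J = 178794 - 1*481689 = 178794 - 481689 = -302895)
1/(J + C(-789, 385)) = 1/(-302895 + (954 - 1*385)) = 1/(-302895 + (954 - 385)) = 1/(-302895 + 569) = 1/(-302326) = -1/302326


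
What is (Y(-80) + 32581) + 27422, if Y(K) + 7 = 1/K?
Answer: 4799679/80 ≈ 59996.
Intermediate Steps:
Y(K) = -7 + 1/K
(Y(-80) + 32581) + 27422 = ((-7 + 1/(-80)) + 32581) + 27422 = ((-7 - 1/80) + 32581) + 27422 = (-561/80 + 32581) + 27422 = 2605919/80 + 27422 = 4799679/80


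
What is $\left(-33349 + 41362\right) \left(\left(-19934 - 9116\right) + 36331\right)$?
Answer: $58342653$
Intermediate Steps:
$\left(-33349 + 41362\right) \left(\left(-19934 - 9116\right) + 36331\right) = 8013 \left(-29050 + 36331\right) = 8013 \cdot 7281 = 58342653$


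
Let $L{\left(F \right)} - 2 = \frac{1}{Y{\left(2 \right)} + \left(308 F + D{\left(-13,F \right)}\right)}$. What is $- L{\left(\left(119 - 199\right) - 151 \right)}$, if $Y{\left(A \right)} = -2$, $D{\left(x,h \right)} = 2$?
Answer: $- \frac{142295}{71148} \approx -2.0$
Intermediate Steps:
$L{\left(F \right)} = 2 + \frac{1}{308 F}$ ($L{\left(F \right)} = 2 + \frac{1}{-2 + \left(308 F + 2\right)} = 2 + \frac{1}{-2 + \left(2 + 308 F\right)} = 2 + \frac{1}{308 F}$)
$- L{\left(\left(119 - 199\right) - 151 \right)} = - (2 + \frac{1}{308 \left(\left(119 - 199\right) - 151\right)}) = - (2 + \frac{1}{308 \left(-80 - 151\right)}) = - (2 + \frac{1}{308 \left(-231\right)}) = - (2 + \frac{1}{308} \left(- \frac{1}{231}\right)) = - (2 - \frac{1}{71148}) = \left(-1\right) \frac{142295}{71148} = - \frac{142295}{71148}$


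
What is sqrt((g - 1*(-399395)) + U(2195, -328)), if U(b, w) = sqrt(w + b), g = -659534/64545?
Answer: sqrt(1663859775877845 + 4166057025*sqrt(1867))/64545 ≈ 632.00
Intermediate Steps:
g = -659534/64545 (g = -659534*1/64545 = -659534/64545 ≈ -10.218)
U(b, w) = sqrt(b + w)
sqrt((g - 1*(-399395)) + U(2195, -328)) = sqrt((-659534/64545 - 1*(-399395)) + sqrt(2195 - 328)) = sqrt((-659534/64545 + 399395) + sqrt(1867)) = sqrt(25778290741/64545 + sqrt(1867))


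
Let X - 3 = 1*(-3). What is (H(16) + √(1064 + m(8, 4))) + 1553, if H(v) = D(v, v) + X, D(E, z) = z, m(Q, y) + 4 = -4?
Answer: 1569 + 4*√66 ≈ 1601.5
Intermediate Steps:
m(Q, y) = -8 (m(Q, y) = -4 - 4 = -8)
X = 0 (X = 3 + 1*(-3) = 3 - 3 = 0)
H(v) = v (H(v) = v + 0 = v)
(H(16) + √(1064 + m(8, 4))) + 1553 = (16 + √(1064 - 8)) + 1553 = (16 + √1056) + 1553 = (16 + 4*√66) + 1553 = 1569 + 4*√66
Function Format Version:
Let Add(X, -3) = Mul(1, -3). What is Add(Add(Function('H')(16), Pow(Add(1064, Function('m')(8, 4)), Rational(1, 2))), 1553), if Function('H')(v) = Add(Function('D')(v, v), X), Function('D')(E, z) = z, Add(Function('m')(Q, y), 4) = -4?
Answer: Add(1569, Mul(4, Pow(66, Rational(1, 2)))) ≈ 1601.5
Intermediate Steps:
Function('m')(Q, y) = -8 (Function('m')(Q, y) = Add(-4, -4) = -8)
X = 0 (X = Add(3, Mul(1, -3)) = Add(3, -3) = 0)
Function('H')(v) = v (Function('H')(v) = Add(v, 0) = v)
Add(Add(Function('H')(16), Pow(Add(1064, Function('m')(8, 4)), Rational(1, 2))), 1553) = Add(Add(16, Pow(Add(1064, -8), Rational(1, 2))), 1553) = Add(Add(16, Pow(1056, Rational(1, 2))), 1553) = Add(Add(16, Mul(4, Pow(66, Rational(1, 2)))), 1553) = Add(1569, Mul(4, Pow(66, Rational(1, 2))))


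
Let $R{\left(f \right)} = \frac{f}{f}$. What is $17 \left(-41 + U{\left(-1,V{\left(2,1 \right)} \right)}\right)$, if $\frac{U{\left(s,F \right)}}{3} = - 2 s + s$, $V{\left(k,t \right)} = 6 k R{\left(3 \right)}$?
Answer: $-646$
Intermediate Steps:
$R{\left(f \right)} = 1$
$V{\left(k,t \right)} = 6 k$ ($V{\left(k,t \right)} = 6 k 1 = 6 k$)
$U{\left(s,F \right)} = - 3 s$ ($U{\left(s,F \right)} = 3 \left(- 2 s + s\right) = 3 \left(- s\right) = - 3 s$)
$17 \left(-41 + U{\left(-1,V{\left(2,1 \right)} \right)}\right) = 17 \left(-41 - -3\right) = 17 \left(-41 + 3\right) = 17 \left(-38\right) = -646$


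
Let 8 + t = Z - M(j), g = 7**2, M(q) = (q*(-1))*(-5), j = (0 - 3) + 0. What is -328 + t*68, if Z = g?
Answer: 3480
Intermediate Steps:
j = -3 (j = -3 + 0 = -3)
M(q) = 5*q (M(q) = -q*(-5) = 5*q)
g = 49
Z = 49
t = 56 (t = -8 + (49 - 5*(-3)) = -8 + (49 - 1*(-15)) = -8 + (49 + 15) = -8 + 64 = 56)
-328 + t*68 = -328 + 56*68 = -328 + 3808 = 3480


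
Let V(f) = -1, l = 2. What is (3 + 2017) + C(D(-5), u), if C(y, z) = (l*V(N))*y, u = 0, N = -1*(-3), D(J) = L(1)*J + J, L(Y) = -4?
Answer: 1990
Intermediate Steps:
D(J) = -3*J (D(J) = -4*J + J = -3*J)
N = 3
C(y, z) = -2*y (C(y, z) = (2*(-1))*y = -2*y)
(3 + 2017) + C(D(-5), u) = (3 + 2017) - (-6)*(-5) = 2020 - 2*15 = 2020 - 30 = 1990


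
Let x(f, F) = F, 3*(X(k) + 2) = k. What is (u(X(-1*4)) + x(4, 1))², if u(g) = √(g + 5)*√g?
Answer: -41/9 + 10*I*√2/3 ≈ -4.5556 + 4.714*I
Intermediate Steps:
X(k) = -2 + k/3
u(g) = √g*√(5 + g) (u(g) = √(5 + g)*√g = √g*√(5 + g))
(u(X(-1*4)) + x(4, 1))² = (√(-2 + (-1*4)/3)*√(5 + (-2 + (-1*4)/3)) + 1)² = (√(-2 + (⅓)*(-4))*√(5 + (-2 + (⅓)*(-4))) + 1)² = (√(-2 - 4/3)*√(5 + (-2 - 4/3)) + 1)² = (√(-10/3)*√(5 - 10/3) + 1)² = ((I*√30/3)*√(5/3) + 1)² = ((I*√30/3)*(√15/3) + 1)² = (5*I*√2/3 + 1)² = (1 + 5*I*√2/3)²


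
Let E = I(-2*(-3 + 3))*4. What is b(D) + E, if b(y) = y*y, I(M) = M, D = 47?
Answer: 2209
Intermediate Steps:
b(y) = y²
E = 0 (E = -2*(-3 + 3)*4 = -2*0*4 = 0*4 = 0)
b(D) + E = 47² + 0 = 2209 + 0 = 2209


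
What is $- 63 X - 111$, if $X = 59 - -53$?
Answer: $-7167$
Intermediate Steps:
$X = 112$ ($X = 59 + 53 = 112$)
$- 63 X - 111 = \left(-63\right) 112 - 111 = -7056 - 111 = -7167$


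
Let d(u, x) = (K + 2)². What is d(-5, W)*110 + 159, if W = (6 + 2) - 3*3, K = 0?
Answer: 599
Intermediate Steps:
W = -1 (W = 8 - 9 = -1)
d(u, x) = 4 (d(u, x) = (0 + 2)² = 2² = 4)
d(-5, W)*110 + 159 = 4*110 + 159 = 440 + 159 = 599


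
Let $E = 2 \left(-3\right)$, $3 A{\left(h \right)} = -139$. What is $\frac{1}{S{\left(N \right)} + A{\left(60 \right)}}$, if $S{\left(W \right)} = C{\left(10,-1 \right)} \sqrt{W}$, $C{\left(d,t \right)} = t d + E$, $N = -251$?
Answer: $- \frac{417}{597625} + \frac{144 i \sqrt{251}}{597625} \approx -0.00069776 + 0.0038174 i$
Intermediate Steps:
$A{\left(h \right)} = - \frac{139}{3}$ ($A{\left(h \right)} = \frac{1}{3} \left(-139\right) = - \frac{139}{3}$)
$E = -6$
$C{\left(d,t \right)} = -6 + d t$ ($C{\left(d,t \right)} = t d - 6 = d t - 6 = -6 + d t$)
$S{\left(W \right)} = - 16 \sqrt{W}$ ($S{\left(W \right)} = \left(-6 + 10 \left(-1\right)\right) \sqrt{W} = \left(-6 - 10\right) \sqrt{W} = - 16 \sqrt{W}$)
$\frac{1}{S{\left(N \right)} + A{\left(60 \right)}} = \frac{1}{- 16 \sqrt{-251} - \frac{139}{3}} = \frac{1}{- 16 i \sqrt{251} - \frac{139}{3}} = \frac{1}{- \frac{139}{3} - 16 i \sqrt{251}}$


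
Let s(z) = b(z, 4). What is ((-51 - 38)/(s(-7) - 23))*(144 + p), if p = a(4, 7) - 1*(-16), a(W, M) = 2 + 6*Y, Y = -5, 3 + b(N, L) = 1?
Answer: 11748/25 ≈ 469.92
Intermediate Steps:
b(N, L) = -2 (b(N, L) = -3 + 1 = -2)
s(z) = -2
a(W, M) = -28 (a(W, M) = 2 + 6*(-5) = 2 - 30 = -28)
p = -12 (p = -28 - 1*(-16) = -28 + 16 = -12)
((-51 - 38)/(s(-7) - 23))*(144 + p) = ((-51 - 38)/(-2 - 23))*(144 - 12) = -89/(-25)*132 = -89*(-1/25)*132 = (89/25)*132 = 11748/25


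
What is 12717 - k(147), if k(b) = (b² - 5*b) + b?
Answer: -8304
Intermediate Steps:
k(b) = b² - 4*b
12717 - k(147) = 12717 - 147*(-4 + 147) = 12717 - 147*143 = 12717 - 1*21021 = 12717 - 21021 = -8304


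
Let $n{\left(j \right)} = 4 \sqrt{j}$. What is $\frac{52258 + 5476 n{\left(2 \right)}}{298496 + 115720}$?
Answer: $\frac{26129}{207108} + \frac{2738 \sqrt{2}}{51777} \approx 0.20095$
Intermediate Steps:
$\frac{52258 + 5476 n{\left(2 \right)}}{298496 + 115720} = \frac{52258 + 5476 \cdot 4 \sqrt{2}}{298496 + 115720} = \frac{52258 + 21904 \sqrt{2}}{414216} = \left(52258 + 21904 \sqrt{2}\right) \frac{1}{414216} = \frac{26129}{207108} + \frac{2738 \sqrt{2}}{51777}$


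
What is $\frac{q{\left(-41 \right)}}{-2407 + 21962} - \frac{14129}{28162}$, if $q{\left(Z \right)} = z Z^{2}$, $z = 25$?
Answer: $\frac{181443091}{110141582} \approx 1.6474$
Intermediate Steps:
$q{\left(Z \right)} = 25 Z^{2}$
$\frac{q{\left(-41 \right)}}{-2407 + 21962} - \frac{14129}{28162} = \frac{25 \left(-41\right)^{2}}{-2407 + 21962} - \frac{14129}{28162} = \frac{25 \cdot 1681}{19555} - \frac{14129}{28162} = 42025 \cdot \frac{1}{19555} - \frac{14129}{28162} = \frac{8405}{3911} - \frac{14129}{28162} = \frac{181443091}{110141582}$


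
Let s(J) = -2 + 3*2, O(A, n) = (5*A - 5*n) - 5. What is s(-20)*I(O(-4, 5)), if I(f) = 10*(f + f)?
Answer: -4000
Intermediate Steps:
O(A, n) = -5 - 5*n + 5*A (O(A, n) = (-5*n + 5*A) - 5 = -5 - 5*n + 5*A)
I(f) = 20*f (I(f) = 10*(2*f) = 20*f)
s(J) = 4 (s(J) = -2 + 6 = 4)
s(-20)*I(O(-4, 5)) = 4*(20*(-5 - 5*5 + 5*(-4))) = 4*(20*(-5 - 25 - 20)) = 4*(20*(-50)) = 4*(-1000) = -4000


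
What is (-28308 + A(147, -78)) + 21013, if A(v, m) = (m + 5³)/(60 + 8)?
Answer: -496013/68 ≈ -7294.3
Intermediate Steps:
A(v, m) = 125/68 + m/68 (A(v, m) = (m + 125)/68 = (125 + m)*(1/68) = 125/68 + m/68)
(-28308 + A(147, -78)) + 21013 = (-28308 + (125/68 + (1/68)*(-78))) + 21013 = (-28308 + (125/68 - 39/34)) + 21013 = (-28308 + 47/68) + 21013 = -1924897/68 + 21013 = -496013/68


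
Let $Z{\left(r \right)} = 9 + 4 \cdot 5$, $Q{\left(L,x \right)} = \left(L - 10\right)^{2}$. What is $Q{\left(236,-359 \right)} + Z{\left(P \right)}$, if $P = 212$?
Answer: $51105$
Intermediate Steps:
$Q{\left(L,x \right)} = \left(-10 + L\right)^{2}$
$Z{\left(r \right)} = 29$ ($Z{\left(r \right)} = 9 + 20 = 29$)
$Q{\left(236,-359 \right)} + Z{\left(P \right)} = \left(-10 + 236\right)^{2} + 29 = 226^{2} + 29 = 51076 + 29 = 51105$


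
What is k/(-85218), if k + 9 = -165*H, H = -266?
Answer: -14627/28406 ≈ -0.51493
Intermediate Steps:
k = 43881 (k = -9 - 165*(-266) = -9 + 43890 = 43881)
k/(-85218) = 43881/(-85218) = 43881*(-1/85218) = -14627/28406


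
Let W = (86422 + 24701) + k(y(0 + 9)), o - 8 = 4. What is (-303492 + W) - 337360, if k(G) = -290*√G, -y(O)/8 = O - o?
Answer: -529729 - 580*√6 ≈ -5.3115e+5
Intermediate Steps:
o = 12 (o = 8 + 4 = 12)
y(O) = 96 - 8*O (y(O) = -8*(O - 1*12) = -8*(O - 12) = -8*(-12 + O) = 96 - 8*O)
W = 111123 - 580*√6 (W = (86422 + 24701) - 290*√(96 - 8*(0 + 9)) = 111123 - 290*√(96 - 8*9) = 111123 - 290*√(96 - 72) = 111123 - 580*√6 ≈ 1.0970e+5)
(-303492 + W) - 337360 = (-303492 + (111123 - 580*√6)) - 337360 = (-192369 - 580*√6) - 337360 = -529729 - 580*√6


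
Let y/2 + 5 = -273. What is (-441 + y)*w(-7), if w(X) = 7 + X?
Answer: 0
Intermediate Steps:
y = -556 (y = -10 + 2*(-273) = -10 - 546 = -556)
(-441 + y)*w(-7) = (-441 - 556)*(7 - 7) = -997*0 = 0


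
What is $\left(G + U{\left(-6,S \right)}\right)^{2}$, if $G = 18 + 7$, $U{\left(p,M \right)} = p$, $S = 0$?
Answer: $361$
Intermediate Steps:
$G = 25$
$\left(G + U{\left(-6,S \right)}\right)^{2} = \left(25 - 6\right)^{2} = 19^{2} = 361$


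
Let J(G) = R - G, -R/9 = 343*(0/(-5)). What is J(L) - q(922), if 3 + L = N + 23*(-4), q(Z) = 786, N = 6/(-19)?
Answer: -13123/19 ≈ -690.68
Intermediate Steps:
N = -6/19 (N = 6*(-1/19) = -6/19 ≈ -0.31579)
L = -1811/19 (L = -3 + (-6/19 + 23*(-4)) = -3 + (-6/19 - 92) = -3 - 1754/19 = -1811/19 ≈ -95.316)
R = 0 (R = -3087*0/(-5) = -3087*0*(-⅕) = -3087*0 = -9*0 = 0)
J(G) = -G (J(G) = 0 - G = -G)
J(L) - q(922) = -1*(-1811/19) - 1*786 = 1811/19 - 786 = -13123/19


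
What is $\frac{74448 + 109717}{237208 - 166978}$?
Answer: $\frac{36833}{14046} \approx 2.6223$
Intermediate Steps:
$\frac{74448 + 109717}{237208 - 166978} = \frac{184165}{70230} = 184165 \cdot \frac{1}{70230} = \frac{36833}{14046}$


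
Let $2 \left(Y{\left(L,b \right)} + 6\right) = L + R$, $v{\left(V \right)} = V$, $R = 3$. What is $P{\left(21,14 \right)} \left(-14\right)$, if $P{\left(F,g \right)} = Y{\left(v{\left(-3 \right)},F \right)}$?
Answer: $84$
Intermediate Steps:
$Y{\left(L,b \right)} = - \frac{9}{2} + \frac{L}{2}$ ($Y{\left(L,b \right)} = -6 + \frac{L + 3}{2} = -6 + \frac{3 + L}{2} = -6 + \left(\frac{3}{2} + \frac{L}{2}\right) = - \frac{9}{2} + \frac{L}{2}$)
$P{\left(F,g \right)} = -6$ ($P{\left(F,g \right)} = - \frac{9}{2} + \frac{1}{2} \left(-3\right) = - \frac{9}{2} - \frac{3}{2} = -6$)
$P{\left(21,14 \right)} \left(-14\right) = \left(-6\right) \left(-14\right) = 84$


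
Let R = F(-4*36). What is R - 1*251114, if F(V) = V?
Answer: -251258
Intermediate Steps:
R = -144 (R = -4*36 = -144)
R - 1*251114 = -144 - 1*251114 = -144 - 251114 = -251258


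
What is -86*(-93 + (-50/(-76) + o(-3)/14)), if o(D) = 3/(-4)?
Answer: 4227287/532 ≈ 7946.0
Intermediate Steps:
o(D) = -¾ (o(D) = 3*(-¼) = -¾)
-86*(-93 + (-50/(-76) + o(-3)/14)) = -86*(-93 + (-50/(-76) - ¾/14)) = -86*(-93 + (-50*(-1/76) - ¾*1/14)) = -86*(-93 + (25/38 - 3/56)) = -86*(-93 + 643/1064) = -86*(-98309/1064) = 4227287/532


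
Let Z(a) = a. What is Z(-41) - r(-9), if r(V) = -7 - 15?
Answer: -19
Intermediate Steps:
r(V) = -22
Z(-41) - r(-9) = -41 - 1*(-22) = -41 + 22 = -19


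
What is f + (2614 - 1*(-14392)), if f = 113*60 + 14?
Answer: 23800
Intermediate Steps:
f = 6794 (f = 6780 + 14 = 6794)
f + (2614 - 1*(-14392)) = 6794 + (2614 - 1*(-14392)) = 6794 + (2614 + 14392) = 6794 + 17006 = 23800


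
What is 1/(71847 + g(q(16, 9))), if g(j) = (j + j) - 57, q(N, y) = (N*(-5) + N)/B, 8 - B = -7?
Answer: 15/1076722 ≈ 1.3931e-5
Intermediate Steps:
B = 15 (B = 8 - 1*(-7) = 8 + 7 = 15)
q(N, y) = -4*N/15 (q(N, y) = (N*(-5) + N)/15 = (-5*N + N)*(1/15) = -4*N*(1/15) = -4*N/15)
g(j) = -57 + 2*j (g(j) = 2*j - 57 = -57 + 2*j)
1/(71847 + g(q(16, 9))) = 1/(71847 + (-57 + 2*(-4/15*16))) = 1/(71847 + (-57 + 2*(-64/15))) = 1/(71847 + (-57 - 128/15)) = 1/(71847 - 983/15) = 1/(1076722/15) = 15/1076722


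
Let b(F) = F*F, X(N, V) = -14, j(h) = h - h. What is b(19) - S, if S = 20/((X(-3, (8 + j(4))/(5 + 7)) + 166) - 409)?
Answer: 92797/257 ≈ 361.08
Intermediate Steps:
j(h) = 0
b(F) = F**2
S = -20/257 (S = 20/((-14 + 166) - 409) = 20/(152 - 409) = 20/(-257) = 20*(-1/257) = -20/257 ≈ -0.077821)
b(19) - S = 19**2 - 1*(-20/257) = 361 + 20/257 = 92797/257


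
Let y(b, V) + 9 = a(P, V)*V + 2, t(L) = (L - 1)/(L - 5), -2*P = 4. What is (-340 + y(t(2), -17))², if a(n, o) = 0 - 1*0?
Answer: 120409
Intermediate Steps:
P = -2 (P = -½*4 = -2)
t(L) = (-1 + L)/(-5 + L)
a(n, o) = 0 (a(n, o) = 0 + 0 = 0)
y(b, V) = -7 (y(b, V) = -9 + (0*V + 2) = -9 + (0 + 2) = -9 + 2 = -7)
(-340 + y(t(2), -17))² = (-340 - 7)² = (-347)² = 120409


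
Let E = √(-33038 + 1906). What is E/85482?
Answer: I*√7783/42741 ≈ 0.0020641*I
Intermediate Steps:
E = 2*I*√7783 (E = √(-31132) = 2*I*√7783 ≈ 176.44*I)
E/85482 = (2*I*√7783)/85482 = (2*I*√7783)*(1/85482) = I*√7783/42741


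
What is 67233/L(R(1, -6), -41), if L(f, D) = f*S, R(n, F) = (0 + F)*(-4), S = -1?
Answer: -22411/8 ≈ -2801.4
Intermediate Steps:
R(n, F) = -4*F (R(n, F) = F*(-4) = -4*F)
L(f, D) = -f (L(f, D) = f*(-1) = -f)
67233/L(R(1, -6), -41) = 67233/((-(-4)*(-6))) = 67233/((-1*24)) = 67233/(-24) = 67233*(-1/24) = -22411/8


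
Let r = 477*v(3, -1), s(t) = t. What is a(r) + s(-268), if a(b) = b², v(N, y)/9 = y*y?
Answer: 18429581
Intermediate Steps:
v(N, y) = 9*y² (v(N, y) = 9*(y*y) = 9*y²)
r = 4293 (r = 477*(9*(-1)²) = 477*(9*1) = 477*9 = 4293)
a(r) + s(-268) = 4293² - 268 = 18429849 - 268 = 18429581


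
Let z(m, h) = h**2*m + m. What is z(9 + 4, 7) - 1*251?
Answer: 399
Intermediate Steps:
z(m, h) = m + m*h**2 (z(m, h) = m*h**2 + m = m + m*h**2)
z(9 + 4, 7) - 1*251 = (9 + 4)*(1 + 7**2) - 1*251 = 13*(1 + 49) - 251 = 13*50 - 251 = 650 - 251 = 399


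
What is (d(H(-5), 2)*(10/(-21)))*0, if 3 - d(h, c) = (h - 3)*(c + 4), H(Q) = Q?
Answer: 0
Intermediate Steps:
d(h, c) = 3 - (-3 + h)*(4 + c) (d(h, c) = 3 - (h - 3)*(c + 4) = 3 - (-3 + h)*(4 + c))
(d(H(-5), 2)*(10/(-21)))*0 = ((15 - 4*(-5) + 3*2 - 1*2*(-5))*(10/(-21)))*0 = ((15 + 20 + 6 + 10)*(10*(-1/21)))*0 = (51*(-10/21))*0 = -170/7*0 = 0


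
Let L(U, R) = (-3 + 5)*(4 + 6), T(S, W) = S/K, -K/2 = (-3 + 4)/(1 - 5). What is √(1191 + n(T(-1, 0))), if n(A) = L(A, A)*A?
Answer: √1151 ≈ 33.926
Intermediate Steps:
K = ½ (K = -2*(-3 + 4)/(1 - 5) = -2/(-4) = -2*(-1)/4 = -2*(-¼) = ½ ≈ 0.50000)
T(S, W) = 2*S (T(S, W) = S/(½) = S*2 = 2*S)
L(U, R) = 20 (L(U, R) = 2*10 = 20)
n(A) = 20*A
√(1191 + n(T(-1, 0))) = √(1191 + 20*(2*(-1))) = √(1191 + 20*(-2)) = √(1191 - 40) = √1151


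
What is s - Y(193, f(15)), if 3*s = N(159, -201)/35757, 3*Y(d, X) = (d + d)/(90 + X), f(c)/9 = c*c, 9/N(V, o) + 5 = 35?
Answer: -613403/10083474 ≈ -0.060833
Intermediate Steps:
N(V, o) = 3/10 (N(V, o) = 9/(-5 + 35) = 9/30 = 9*(1/30) = 3/10)
f(c) = 9*c**2 (f(c) = 9*(c*c) = 9*c**2)
Y(d, X) = 2*d/(3*(90 + X)) (Y(d, X) = ((d + d)/(90 + X))/3 = ((2*d)/(90 + X))/3 = (2*d/(90 + X))/3 = 2*d/(3*(90 + X)))
s = 1/357570 (s = ((3/10)/35757)/3 = ((3/10)*(1/35757))/3 = (1/3)*(1/119190) = 1/357570 ≈ 2.7967e-6)
s - Y(193, f(15)) = 1/357570 - 2*193/(3*(90 + 9*15**2)) = 1/357570 - 2*193/(3*(90 + 9*225)) = 1/357570 - 2*193/(3*(90 + 2025)) = 1/357570 - 2*193/(3*2115) = 1/357570 - 1*386/6345 = 1/357570 - 386/6345 = -613403/10083474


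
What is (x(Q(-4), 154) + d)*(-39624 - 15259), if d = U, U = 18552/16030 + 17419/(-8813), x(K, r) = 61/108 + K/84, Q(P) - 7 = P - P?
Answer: 5114967118897/544907790 ≈ 9386.8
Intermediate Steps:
Q(P) = 7 (Q(P) = 7 + (P - P) = 7 + 0 = 7)
x(K, r) = 61/108 + K/84 (x(K, r) = 61*(1/108) + K*(1/84) = 61/108 + K/84)
U = -8266271/10090885 (U = 18552*(1/16030) + 17419*(-1/8813) = 9276/8015 - 17419/8813 = -8266271/10090885 ≈ -0.81918)
d = -8266271/10090885 ≈ -0.81918
(x(Q(-4), 154) + d)*(-39624 - 15259) = ((61/108 + (1/84)*7) - 8266271/10090885)*(-39624 - 15259) = ((61/108 + 1/12) - 8266271/10090885)*(-54883) = (35/54 - 8266271/10090885)*(-54883) = -93197659/544907790*(-54883) = 5114967118897/544907790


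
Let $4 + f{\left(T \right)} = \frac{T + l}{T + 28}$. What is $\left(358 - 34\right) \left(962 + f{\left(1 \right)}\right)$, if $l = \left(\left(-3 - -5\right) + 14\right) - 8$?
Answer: $\frac{9004284}{29} \approx 3.1049 \cdot 10^{5}$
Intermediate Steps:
$l = 8$ ($l = \left(\left(-3 + 5\right) + 14\right) - 8 = \left(2 + 14\right) - 8 = 16 - 8 = 8$)
$f{\left(T \right)} = -4 + \frac{8 + T}{28 + T}$ ($f{\left(T \right)} = -4 + \frac{T + 8}{T + 28} = -4 + \frac{8 + T}{28 + T}$)
$\left(358 - 34\right) \left(962 + f{\left(1 \right)}\right) = \left(358 - 34\right) \left(962 + \frac{-104 - 3}{28 + 1}\right) = \left(358 - 34\right) \left(962 + \frac{-104 - 3}{29}\right) = 324 \left(962 + \frac{1}{29} \left(-107\right)\right) = 324 \left(962 - \frac{107}{29}\right) = 324 \cdot \frac{27791}{29} = \frac{9004284}{29}$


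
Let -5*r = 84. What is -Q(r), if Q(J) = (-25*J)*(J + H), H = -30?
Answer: 19656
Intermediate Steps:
r = -84/5 (r = -⅕*84 = -84/5 ≈ -16.800)
Q(J) = -25*J*(-30 + J) (Q(J) = (-25*J)*(J - 30) = (-25*J)*(-30 + J) = -25*J*(-30 + J))
-Q(r) = -25*(-84)*(30 - 1*(-84/5))/5 = -25*(-84)*(30 + 84/5)/5 = -25*(-84)*234/(5*5) = -1*(-19656) = 19656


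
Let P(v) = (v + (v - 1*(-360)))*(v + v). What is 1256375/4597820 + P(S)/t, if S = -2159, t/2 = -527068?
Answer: -113610756881/7127540564 ≈ -15.940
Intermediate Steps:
t = -1054136 (t = 2*(-527068) = -1054136)
P(v) = 2*v*(360 + 2*v) (P(v) = (v + (v + 360))*(2*v) = (v + (360 + v))*(2*v) = (360 + 2*v)*(2*v) = 2*v*(360 + 2*v))
1256375/4597820 + P(S)/t = 1256375/4597820 + (4*(-2159)*(180 - 2159))/(-1054136) = 1256375*(1/4597820) + (4*(-2159)*(-1979))*(-1/1054136) = 251275/919564 + 17090644*(-1/1054136) = 251275/919564 - 251333/15502 = -113610756881/7127540564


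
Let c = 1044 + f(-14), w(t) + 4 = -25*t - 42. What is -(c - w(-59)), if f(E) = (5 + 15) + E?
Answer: 379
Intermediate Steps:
w(t) = -46 - 25*t (w(t) = -4 + (-25*t - 42) = -4 + (-42 - 25*t) = -46 - 25*t)
f(E) = 20 + E
c = 1050 (c = 1044 + (20 - 14) = 1044 + 6 = 1050)
-(c - w(-59)) = -(1050 - (-46 - 25*(-59))) = -(1050 - (-46 + 1475)) = -(1050 - 1*1429) = -(1050 - 1429) = -1*(-379) = 379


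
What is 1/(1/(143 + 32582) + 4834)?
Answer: 32725/158192651 ≈ 0.00020687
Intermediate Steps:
1/(1/(143 + 32582) + 4834) = 1/(1/32725 + 4834) = 1/(158192651/32725) = 32725/158192651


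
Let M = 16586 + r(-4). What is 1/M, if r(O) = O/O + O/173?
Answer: 173/2869547 ≈ 6.0288e-5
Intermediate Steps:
r(O) = 1 + O/173 (r(O) = 1 + O*(1/173) = 1 + O/173)
M = 2869547/173 (M = 16586 + (1 + (1/173)*(-4)) = 16586 + (1 - 4/173) = 16586 + 169/173 = 2869547/173 ≈ 16587.)
1/M = 1/(2869547/173) = 173/2869547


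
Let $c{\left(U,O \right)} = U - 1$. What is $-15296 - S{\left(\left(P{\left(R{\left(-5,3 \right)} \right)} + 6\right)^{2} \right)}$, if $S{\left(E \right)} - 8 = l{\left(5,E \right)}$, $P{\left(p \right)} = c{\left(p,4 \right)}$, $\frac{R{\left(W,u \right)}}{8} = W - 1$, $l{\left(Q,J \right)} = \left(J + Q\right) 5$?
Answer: $-24574$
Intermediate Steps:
$l{\left(Q,J \right)} = 5 J + 5 Q$
$R{\left(W,u \right)} = -8 + 8 W$ ($R{\left(W,u \right)} = 8 \left(W - 1\right) = 8 \left(-1 + W\right) = -8 + 8 W$)
$c{\left(U,O \right)} = -1 + U$
$P{\left(p \right)} = -1 + p$
$S{\left(E \right)} = 33 + 5 E$ ($S{\left(E \right)} = 8 + \left(5 E + 5 \cdot 5\right) = 8 + \left(5 E + 25\right) = 8 + \left(25 + 5 E\right) = 33 + 5 E$)
$-15296 - S{\left(\left(P{\left(R{\left(-5,3 \right)} \right)} + 6\right)^{2} \right)} = -15296 - \left(33 + 5 \left(\left(-1 + \left(-8 + 8 \left(-5\right)\right)\right) + 6\right)^{2}\right) = -15296 - \left(33 + 5 \left(\left(-1 - 48\right) + 6\right)^{2}\right) = -15296 - \left(33 + 5 \left(-49 + 6\right)^{2}\right) = -15296 - \left(33 + 5 \left(-43\right)^{2}\right) = -15296 - \left(33 + 5 \cdot 1849\right) = -15296 - \left(33 + 9245\right) = -15296 - 9278 = -24574$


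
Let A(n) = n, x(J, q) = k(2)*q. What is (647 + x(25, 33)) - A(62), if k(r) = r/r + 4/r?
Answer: 684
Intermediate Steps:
k(r) = 1 + 4/r
x(J, q) = 3*q (x(J, q) = ((4 + 2)/2)*q = ((1/2)*6)*q = 3*q)
(647 + x(25, 33)) - A(62) = (647 + 3*33) - 1*62 = (647 + 99) - 62 = 746 - 62 = 684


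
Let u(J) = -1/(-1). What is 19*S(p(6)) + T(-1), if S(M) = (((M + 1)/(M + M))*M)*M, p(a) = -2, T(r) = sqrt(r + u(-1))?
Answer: 19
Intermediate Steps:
u(J) = 1 (u(J) = -1*(-1) = 1)
T(r) = sqrt(1 + r) (T(r) = sqrt(r + 1) = sqrt(1 + r))
S(M) = M*(1/2 + M/2) (S(M) = (((1 + M)/((2*M)))*M)*M = (((1 + M)*(1/(2*M)))*M)*M = (((1 + M)/(2*M))*M)*M = (1/2 + M/2)*M = M*(1/2 + M/2))
19*S(p(6)) + T(-1) = 19*((1/2)*(-2)*(1 - 2)) + sqrt(1 - 1) = 19*((1/2)*(-2)*(-1)) + sqrt(0) = 19*1 + 0 = 19 + 0 = 19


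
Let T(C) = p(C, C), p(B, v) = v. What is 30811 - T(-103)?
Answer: 30914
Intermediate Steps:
T(C) = C
30811 - T(-103) = 30811 - 1*(-103) = 30811 + 103 = 30914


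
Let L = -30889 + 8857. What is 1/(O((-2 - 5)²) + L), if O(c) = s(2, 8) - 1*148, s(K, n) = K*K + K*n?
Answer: -1/22160 ≈ -4.5126e-5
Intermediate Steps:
L = -22032
s(K, n) = K² + K*n
O(c) = -128 (O(c) = 2*(2 + 8) - 1*148 = 2*10 - 148 = 20 - 148 = -128)
1/(O((-2 - 5)²) + L) = 1/(-128 - 22032) = 1/(-22160) = -1/22160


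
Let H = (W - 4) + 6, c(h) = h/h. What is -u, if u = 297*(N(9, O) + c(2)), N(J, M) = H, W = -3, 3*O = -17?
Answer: 0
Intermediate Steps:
O = -17/3 (O = (1/3)*(-17) = -17/3 ≈ -5.6667)
c(h) = 1
H = -1 (H = (-3 - 4) + 6 = -7 + 6 = -1)
N(J, M) = -1
u = 0 (u = 297*(-1 + 1) = 297*0 = 0)
-u = -1*0 = 0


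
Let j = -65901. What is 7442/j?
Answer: -7442/65901 ≈ -0.11293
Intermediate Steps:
7442/j = 7442/(-65901) = 7442*(-1/65901) = -7442/65901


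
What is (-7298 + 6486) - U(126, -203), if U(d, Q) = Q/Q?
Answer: -813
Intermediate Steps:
U(d, Q) = 1
(-7298 + 6486) - U(126, -203) = (-7298 + 6486) - 1*1 = -812 - 1 = -813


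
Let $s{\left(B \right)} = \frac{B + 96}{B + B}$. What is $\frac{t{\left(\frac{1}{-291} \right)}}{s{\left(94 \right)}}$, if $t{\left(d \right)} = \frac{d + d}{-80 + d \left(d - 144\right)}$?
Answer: $\frac{54708}{639594625} \approx 8.5535 \cdot 10^{-5}$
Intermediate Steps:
$t{\left(d \right)} = \frac{2 d}{-80 + d \left(-144 + d\right)}$
$s{\left(B \right)} = \frac{96 + B}{2 B}$
$\frac{t{\left(\frac{1}{-291} \right)}}{s{\left(94 \right)}} = \frac{2 \frac{1}{-291} \frac{1}{-80 + \left(\frac{1}{-291}\right)^{2} - \frac{144}{-291}}}{\frac{1}{2} \cdot \frac{1}{94} \left(96 + 94\right)} = \frac{2 \left(- \frac{1}{291}\right) \frac{1}{-80 + \left(- \frac{1}{291}\right)^{2} - - \frac{48}{97}}}{\frac{1}{2} \cdot \frac{1}{94} \cdot 190} = \frac{2 \left(- \frac{1}{291}\right) \frac{1}{-80 + \frac{1}{84681} + \frac{48}{97}}}{\frac{95}{94}} = 2 \left(- \frac{1}{291}\right) \frac{1}{- \frac{6732575}{84681}} \cdot \frac{94}{95} = 2 \left(- \frac{1}{291}\right) \left(- \frac{84681}{6732575}\right) \frac{94}{95} = \frac{582}{6732575} \cdot \frac{94}{95} = \frac{54708}{639594625}$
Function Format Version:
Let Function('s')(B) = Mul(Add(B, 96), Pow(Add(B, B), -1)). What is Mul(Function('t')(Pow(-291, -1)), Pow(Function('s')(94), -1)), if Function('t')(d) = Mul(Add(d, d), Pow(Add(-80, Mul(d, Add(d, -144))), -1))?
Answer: Rational(54708, 639594625) ≈ 8.5535e-5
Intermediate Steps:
Function('t')(d) = Mul(2, d, Pow(Add(-80, Mul(d, Add(-144, d))), -1)) (Function('t')(d) = Mul(Mul(2, d), Pow(Add(-80, Mul(d, Add(-144, d))), -1)) = Mul(2, d, Pow(Add(-80, Mul(d, Add(-144, d))), -1)))
Function('s')(B) = Mul(Rational(1, 2), Pow(B, -1), Add(96, B)) (Function('s')(B) = Mul(Add(96, B), Pow(Mul(2, B), -1)) = Mul(Add(96, B), Mul(Rational(1, 2), Pow(B, -1))) = Mul(Rational(1, 2), Pow(B, -1), Add(96, B)))
Mul(Function('t')(Pow(-291, -1)), Pow(Function('s')(94), -1)) = Mul(Mul(2, Pow(-291, -1), Pow(Add(-80, Pow(Pow(-291, -1), 2), Mul(-144, Pow(-291, -1))), -1)), Pow(Mul(Rational(1, 2), Pow(94, -1), Add(96, 94)), -1)) = Mul(Mul(2, Rational(-1, 291), Pow(Add(-80, Pow(Rational(-1, 291), 2), Mul(-144, Rational(-1, 291))), -1)), Pow(Mul(Rational(1, 2), Rational(1, 94), 190), -1)) = Mul(Mul(2, Rational(-1, 291), Pow(Add(-80, Rational(1, 84681), Rational(48, 97)), -1)), Pow(Rational(95, 94), -1)) = Mul(Mul(2, Rational(-1, 291), Pow(Rational(-6732575, 84681), -1)), Rational(94, 95)) = Mul(Mul(2, Rational(-1, 291), Rational(-84681, 6732575)), Rational(94, 95)) = Mul(Rational(582, 6732575), Rational(94, 95)) = Rational(54708, 639594625)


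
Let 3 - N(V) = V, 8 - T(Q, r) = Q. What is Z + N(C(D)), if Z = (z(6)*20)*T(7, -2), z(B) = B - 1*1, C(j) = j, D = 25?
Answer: 78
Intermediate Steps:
z(B) = -1 + B (z(B) = B - 1 = -1 + B)
T(Q, r) = 8 - Q
N(V) = 3 - V
Z = 100 (Z = ((-1 + 6)*20)*(8 - 1*7) = (5*20)*(8 - 7) = 100*1 = 100)
Z + N(C(D)) = 100 + (3 - 1*25) = 100 + (3 - 25) = 100 - 22 = 78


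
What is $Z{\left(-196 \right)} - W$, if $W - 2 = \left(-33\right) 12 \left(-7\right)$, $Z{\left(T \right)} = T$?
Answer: $-2970$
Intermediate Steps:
$W = 2774$ ($W = 2 + \left(-33\right) 12 \left(-7\right) = 2 - -2772 = 2 + 2772 = 2774$)
$Z{\left(-196 \right)} - W = -196 - 2774 = -2970$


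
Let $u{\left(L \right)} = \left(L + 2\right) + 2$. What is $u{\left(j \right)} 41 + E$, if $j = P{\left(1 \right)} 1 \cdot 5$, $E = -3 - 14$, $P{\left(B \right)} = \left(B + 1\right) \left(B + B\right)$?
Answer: $967$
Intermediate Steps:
$P{\left(B \right)} = 2 B \left(1 + B\right)$ ($P{\left(B \right)} = \left(1 + B\right) 2 B = 2 B \left(1 + B\right)$)
$E = -17$
$j = 20$ ($j = 2 \cdot 1 \left(1 + 1\right) 1 \cdot 5 = 2 \cdot 1 \cdot 2 \cdot 1 \cdot 5 = 4 \cdot 1 \cdot 5 = 4 \cdot 5 = 20$)
$u{\left(L \right)} = 4 + L$ ($u{\left(L \right)} = \left(2 + L\right) + 2 = 4 + L$)
$u{\left(j \right)} 41 + E = \left(4 + 20\right) 41 - 17 = 24 \cdot 41 - 17 = 984 - 17 = 967$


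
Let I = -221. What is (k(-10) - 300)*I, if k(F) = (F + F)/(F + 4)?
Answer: 196690/3 ≈ 65563.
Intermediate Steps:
k(F) = 2*F/(4 + F) (k(F) = (2*F)/(4 + F) = 2*F/(4 + F))
(k(-10) - 300)*I = (2*(-10)/(4 - 10) - 300)*(-221) = (2*(-10)/(-6) - 300)*(-221) = (2*(-10)*(-⅙) - 300)*(-221) = (10/3 - 300)*(-221) = -890/3*(-221) = 196690/3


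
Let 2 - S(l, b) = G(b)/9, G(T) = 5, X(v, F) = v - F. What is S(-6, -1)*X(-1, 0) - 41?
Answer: -382/9 ≈ -42.444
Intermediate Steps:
S(l, b) = 13/9 (S(l, b) = 2 - 5/9 = 13/9)
S(-6, -1)*X(-1, 0) - 41 = 13*(-1 - 1*0)/9 - 41 = 13*(-1 + 0)/9 - 41 = (13/9)*(-1) - 41 = -13/9 - 41 = -382/9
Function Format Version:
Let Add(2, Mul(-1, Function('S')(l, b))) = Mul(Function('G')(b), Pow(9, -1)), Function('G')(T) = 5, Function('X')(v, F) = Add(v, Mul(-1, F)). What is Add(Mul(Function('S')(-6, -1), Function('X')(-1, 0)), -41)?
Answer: Rational(-382, 9) ≈ -42.444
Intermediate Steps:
Function('S')(l, b) = Rational(13, 9) (Function('S')(l, b) = Add(2, Mul(-1, Mul(5, Pow(9, -1)))) = Add(2, Mul(-1, Mul(5, Rational(1, 9)))) = Add(2, Mul(-1, Rational(5, 9))) = Add(2, Rational(-5, 9)) = Rational(13, 9))
Add(Mul(Function('S')(-6, -1), Function('X')(-1, 0)), -41) = Add(Mul(Rational(13, 9), Add(-1, Mul(-1, 0))), -41) = Add(Mul(Rational(13, 9), Add(-1, 0)), -41) = Add(Mul(Rational(13, 9), -1), -41) = Add(Rational(-13, 9), -41) = Rational(-382, 9)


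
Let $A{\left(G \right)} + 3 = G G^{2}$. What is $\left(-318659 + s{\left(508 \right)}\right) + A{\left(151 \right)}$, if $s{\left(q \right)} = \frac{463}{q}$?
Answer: $\frac{1587139275}{508} \approx 3.1243 \cdot 10^{6}$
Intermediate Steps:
$A{\left(G \right)} = -3 + G^{3}$ ($A{\left(G \right)} = -3 + G G^{2} = -3 + G^{3}$)
$\left(-318659 + s{\left(508 \right)}\right) + A{\left(151 \right)} = \left(-318659 + \frac{463}{508}\right) - \left(3 - 151^{3}\right) = \left(-318659 + 463 \cdot \frac{1}{508}\right) + \left(-3 + 3442951\right) = \left(-318659 + \frac{463}{508}\right) + 3442948 = - \frac{161878309}{508} + 3442948 = \frac{1587139275}{508}$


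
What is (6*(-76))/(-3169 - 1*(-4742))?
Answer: -456/1573 ≈ -0.28989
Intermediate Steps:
(6*(-76))/(-3169 - 1*(-4742)) = -456/(-3169 + 4742) = -456/1573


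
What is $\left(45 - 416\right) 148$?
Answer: $-54908$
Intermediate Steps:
$\left(45 - 416\right) 148 = \left(-371\right) 148 = -54908$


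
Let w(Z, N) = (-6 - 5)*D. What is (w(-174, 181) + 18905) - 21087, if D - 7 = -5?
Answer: -2204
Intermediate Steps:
D = 2 (D = 7 - 5 = 2)
w(Z, N) = -22 (w(Z, N) = (-6 - 5)*2 = -11*2 = -22)
(w(-174, 181) + 18905) - 21087 = (-22 + 18905) - 21087 = 18883 - 21087 = -2204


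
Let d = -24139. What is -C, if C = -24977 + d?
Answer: 49116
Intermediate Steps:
C = -49116 (C = -24977 - 24139 = -49116)
-C = -1*(-49116) = 49116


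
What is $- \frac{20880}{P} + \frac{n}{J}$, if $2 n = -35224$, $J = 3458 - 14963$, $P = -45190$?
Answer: $\frac{103611068}{51991095} \approx 1.9929$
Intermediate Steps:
$J = -11505$ ($J = 3458 - 14963 = -11505$)
$n = -17612$ ($n = \frac{1}{2} \left(-35224\right) = -17612$)
$- \frac{20880}{P} + \frac{n}{J} = - \frac{20880}{-45190} - \frac{17612}{-11505} = \left(-20880\right) \left(- \frac{1}{45190}\right) - - \frac{17612}{11505} = \frac{2088}{4519} + \frac{17612}{11505} = \frac{103611068}{51991095}$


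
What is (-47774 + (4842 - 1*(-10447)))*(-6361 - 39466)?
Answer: 1488690095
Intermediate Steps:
(-47774 + (4842 - 1*(-10447)))*(-6361 - 39466) = (-47774 + (4842 + 10447))*(-45827) = (-47774 + 15289)*(-45827) = -32485*(-45827) = 1488690095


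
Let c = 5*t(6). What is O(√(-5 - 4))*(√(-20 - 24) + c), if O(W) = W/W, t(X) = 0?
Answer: 2*I*√11 ≈ 6.6332*I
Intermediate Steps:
O(W) = 1
c = 0 (c = 5*0 = 0)
O(√(-5 - 4))*(√(-20 - 24) + c) = 1*(√(-20 - 24) + 0) = 1*(√(-44) + 0) = 1*(2*I*√11 + 0) = 1*(2*I*√11) = 2*I*√11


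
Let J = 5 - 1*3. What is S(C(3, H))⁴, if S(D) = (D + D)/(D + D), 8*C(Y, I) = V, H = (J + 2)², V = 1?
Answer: 1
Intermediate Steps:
J = 2 (J = 5 - 3 = 2)
H = 16 (H = (2 + 2)² = 4² = 16)
C(Y, I) = ⅛ (C(Y, I) = (⅛)*1 = ⅛)
S(D) = 1 (S(D) = (2*D)/((2*D)) = (2*D)*(1/(2*D)) = 1)
S(C(3, H))⁴ = 1⁴ = 1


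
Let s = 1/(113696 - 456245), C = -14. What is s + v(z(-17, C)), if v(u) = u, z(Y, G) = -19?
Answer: -6508432/342549 ≈ -19.000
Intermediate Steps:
s = -1/342549 (s = 1/(-342549) = -1/342549 ≈ -2.9193e-6)
s + v(z(-17, C)) = -1/342549 - 19 = -6508432/342549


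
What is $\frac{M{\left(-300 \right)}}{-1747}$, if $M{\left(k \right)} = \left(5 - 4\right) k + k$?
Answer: $\frac{600}{1747} \approx 0.34345$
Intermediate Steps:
$M{\left(k \right)} = 2 k$ ($M{\left(k \right)} = \left(5 - 4\right) k + k = 1 k + k = k + k = 2 k$)
$\frac{M{\left(-300 \right)}}{-1747} = \frac{2 \left(-300\right)}{-1747} = \left(-600\right) \left(- \frac{1}{1747}\right) = \frac{600}{1747}$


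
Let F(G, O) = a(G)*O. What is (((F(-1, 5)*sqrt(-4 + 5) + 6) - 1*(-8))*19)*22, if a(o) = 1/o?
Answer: 3762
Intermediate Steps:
a(o) = 1/o
F(G, O) = O/G
(((F(-1, 5)*sqrt(-4 + 5) + 6) - 1*(-8))*19)*22 = ((((5/(-1))*sqrt(-4 + 5) + 6) - 1*(-8))*19)*22 = ((((5*(-1))*sqrt(1) + 6) + 8)*19)*22 = (((-5*1 + 6) + 8)*19)*22 = (((-5 + 6) + 8)*19)*22 = ((1 + 8)*19)*22 = (9*19)*22 = 171*22 = 3762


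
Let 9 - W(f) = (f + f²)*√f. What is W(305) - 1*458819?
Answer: -458810 - 93330*√305 ≈ -2.0887e+6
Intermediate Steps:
W(f) = 9 - √f*(f + f²) (W(f) = 9 - (f + f²)*√f = 9 - √f*(f + f²))
W(305) - 1*458819 = (9 - 305^(3/2) - 305^(5/2)) - 1*458819 = (9 - 305*√305 - 93025*√305) - 458819 = (9 - 93330*√305) - 458819 = -458810 - 93330*√305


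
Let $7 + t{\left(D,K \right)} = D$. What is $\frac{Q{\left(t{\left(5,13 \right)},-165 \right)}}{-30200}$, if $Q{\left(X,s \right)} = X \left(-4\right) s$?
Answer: $\frac{33}{755} \approx 0.043709$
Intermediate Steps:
$t{\left(D,K \right)} = -7 + D$
$Q{\left(X,s \right)} = - 4 X s$
$\frac{Q{\left(t{\left(5,13 \right)},-165 \right)}}{-30200} = \frac{\left(-4\right) \left(-7 + 5\right) \left(-165\right)}{-30200} = \left(-4\right) \left(-2\right) \left(-165\right) \left(- \frac{1}{30200}\right) = \left(-1320\right) \left(- \frac{1}{30200}\right) = \frac{33}{755}$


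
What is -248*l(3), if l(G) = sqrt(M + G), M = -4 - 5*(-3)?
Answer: -248*sqrt(14) ≈ -927.93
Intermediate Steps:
M = 11 (M = -4 + 15 = 11)
l(G) = sqrt(11 + G)
-248*l(3) = -248*sqrt(11 + 3) = -248*sqrt(14)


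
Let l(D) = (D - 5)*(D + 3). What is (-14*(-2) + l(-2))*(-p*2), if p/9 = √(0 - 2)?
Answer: -378*I*√2 ≈ -534.57*I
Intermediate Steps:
p = 9*I*√2 (p = 9*√(0 - 2) = 9*√(-2) = 9*(I*√2) = 9*I*√2 ≈ 12.728*I)
l(D) = (-5 + D)*(3 + D)
(-14*(-2) + l(-2))*(-p*2) = (-14*(-2) + (-15 + (-2)² - 2*(-2)))*(-9*I*√2*2) = (28 + (-15 + 4 + 4))*(-9*I*√2*2) = (28 - 7)*(-18*I*√2) = 21*(-18*I*√2) = -378*I*√2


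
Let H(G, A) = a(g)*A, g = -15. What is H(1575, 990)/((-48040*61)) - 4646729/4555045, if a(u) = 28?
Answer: -343580659454/333707151745 ≈ -1.0296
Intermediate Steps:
H(G, A) = 28*A
H(1575, 990)/((-48040*61)) - 4646729/4555045 = (28*990)/((-48040*61)) - 4646729/4555045 = 27720/(-2930440) - 4646729*1/4555045 = 27720*(-1/2930440) - 4646729/4555045 = -693/73261 - 4646729/4555045 = -343580659454/333707151745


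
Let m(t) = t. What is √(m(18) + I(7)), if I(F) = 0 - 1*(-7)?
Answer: 5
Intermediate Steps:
I(F) = 7 (I(F) = 0 + 7 = 7)
√(m(18) + I(7)) = √(18 + 7) = √25 = 5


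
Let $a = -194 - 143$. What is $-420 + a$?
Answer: $-757$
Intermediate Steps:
$a = -337$
$-420 + a = -420 - 337 = -757$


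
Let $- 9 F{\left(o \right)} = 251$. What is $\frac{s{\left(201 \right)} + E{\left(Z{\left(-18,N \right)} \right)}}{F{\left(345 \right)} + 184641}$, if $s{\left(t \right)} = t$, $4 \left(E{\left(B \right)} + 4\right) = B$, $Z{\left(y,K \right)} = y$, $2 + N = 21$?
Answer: $\frac{3465}{3323036} \approx 0.0010427$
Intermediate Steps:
$N = 19$ ($N = -2 + 21 = 19$)
$E{\left(B \right)} = -4 + \frac{B}{4}$
$F{\left(o \right)} = - \frac{251}{9}$ ($F{\left(o \right)} = \left(- \frac{1}{9}\right) 251 = - \frac{251}{9}$)
$\frac{s{\left(201 \right)} + E{\left(Z{\left(-18,N \right)} \right)}}{F{\left(345 \right)} + 184641} = \frac{201 + \left(-4 + \frac{1}{4} \left(-18\right)\right)}{- \frac{251}{9} + 184641} = \frac{201 - \frac{17}{2}}{\frac{1661518}{9}} = \left(201 - \frac{17}{2}\right) \frac{9}{1661518} = \frac{385}{2} \cdot \frac{9}{1661518} = \frac{3465}{3323036}$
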